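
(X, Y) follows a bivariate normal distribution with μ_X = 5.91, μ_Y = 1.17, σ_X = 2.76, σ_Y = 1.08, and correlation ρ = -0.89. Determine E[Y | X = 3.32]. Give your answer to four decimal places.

E[Y | X=x] = μ_Y + ρ(σ_Y/σ_X)(x − μ_X) for jointly normal variables.
E[Y | X=3.32] = 1.17 + (-0.89)·(1.08/2.76)·(3.32 − (5.91)) = 1.17 + (-0.34826)·(-2.59) = 2.0720.

2.0720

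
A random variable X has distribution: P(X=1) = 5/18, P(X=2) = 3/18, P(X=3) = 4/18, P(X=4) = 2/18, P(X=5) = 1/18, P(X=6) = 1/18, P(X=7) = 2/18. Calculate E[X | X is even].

P(X is even) = 1/3.
Σ over the event: 2·1/6 + 4·1/9 + 6·1/18 = 10/9.
E[X | X is even] = (10/9) / (1/3) = 10/3.

10/3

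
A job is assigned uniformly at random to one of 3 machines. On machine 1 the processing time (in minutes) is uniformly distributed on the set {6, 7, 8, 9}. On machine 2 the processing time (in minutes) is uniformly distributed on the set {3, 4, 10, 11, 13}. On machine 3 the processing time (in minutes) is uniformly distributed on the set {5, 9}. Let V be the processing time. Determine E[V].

227/30

E[V | machine 1] = (6+7+8+9)/4 = 15/2.
E[V | machine 2] = (3+4+10+11+13)/5 = 41/5.
E[V | machine 3] = (5+9)/2 = 7.
By the law of total expectation,
E[V] = (1/3)·(15/2) + (1/3)·(41/5) + (1/3)·(7) = 227/30.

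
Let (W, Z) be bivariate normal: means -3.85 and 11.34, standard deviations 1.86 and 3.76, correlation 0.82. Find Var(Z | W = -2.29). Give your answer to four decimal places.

Var(Z | W=x) = (1 − ρ²)·σ_Z².
Var(Z | W=-2.29) = (3.76)²·(1 − (0.82)²) = 14.1376·0.3276 = 4.6315.

4.6315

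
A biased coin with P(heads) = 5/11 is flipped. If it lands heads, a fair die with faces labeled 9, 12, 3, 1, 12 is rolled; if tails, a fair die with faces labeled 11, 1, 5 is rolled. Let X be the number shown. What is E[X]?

71/11

E[X | heads] = (9+12+3+1+12)/5 = 37/5.
E[X | tails] = (11+1+5)/3 = 17/3.
E[X] = (5/11)·(37/5) + (6/11)·(17/3) = 71/11.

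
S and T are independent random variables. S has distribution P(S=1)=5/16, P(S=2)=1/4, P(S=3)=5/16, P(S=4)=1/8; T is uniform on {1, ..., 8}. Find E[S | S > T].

P(S > T) = 5/32.
Summing S·P(x,y) over outcomes with S > T gives 31/64.
E[S | S > T] = (31/64) / (5/32) = 31/10.

31/10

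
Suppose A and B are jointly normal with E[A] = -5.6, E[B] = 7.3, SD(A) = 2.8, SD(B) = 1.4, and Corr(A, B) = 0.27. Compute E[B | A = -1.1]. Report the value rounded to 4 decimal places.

7.9075

E[B | A=x] = μ_B + ρ(σ_B/σ_A)(x − μ_A) for jointly normal variables.
E[B | A=-1.1] = 7.3 + (0.27)·(1.4/2.8)·(-1.1 − (-5.6)) = 7.3 + (0.135)·(4.5) = 7.9075.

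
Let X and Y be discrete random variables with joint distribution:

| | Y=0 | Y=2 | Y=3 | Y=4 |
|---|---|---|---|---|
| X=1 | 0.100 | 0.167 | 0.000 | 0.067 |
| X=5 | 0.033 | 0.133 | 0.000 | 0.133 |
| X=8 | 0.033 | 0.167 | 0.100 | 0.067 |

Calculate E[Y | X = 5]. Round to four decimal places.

2.6689

P(X = 5) = 0.299.
Summing Y·P(X=x,Y=y) over the conditioning event gives 0.798.
E[Y | X = 5] = (0.798) / (0.299) = 2.6689.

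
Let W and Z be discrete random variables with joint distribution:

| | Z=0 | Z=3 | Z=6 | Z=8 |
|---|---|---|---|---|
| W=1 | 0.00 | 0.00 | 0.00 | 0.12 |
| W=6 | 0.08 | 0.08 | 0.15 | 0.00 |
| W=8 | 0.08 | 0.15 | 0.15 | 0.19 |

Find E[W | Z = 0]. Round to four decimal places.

P(Z = 0) = 0.16.
Σ W·P over the event = 6·(0.08) + 8·(0.08) = 1.12.
E[W | Z = 0] = (1.12) / (0.16) = 7.0000.

7.0000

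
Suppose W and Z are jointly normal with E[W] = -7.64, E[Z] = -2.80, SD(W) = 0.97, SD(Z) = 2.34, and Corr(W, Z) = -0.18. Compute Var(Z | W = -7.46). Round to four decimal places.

5.2982

For a bivariate normal, Var(Z | W=x) = σ_Z²(1 − ρ²).
Var(Z | W=-7.46) = (2.34)²·(1 − (-0.18)²) = 5.4756·0.9676 = 5.2982.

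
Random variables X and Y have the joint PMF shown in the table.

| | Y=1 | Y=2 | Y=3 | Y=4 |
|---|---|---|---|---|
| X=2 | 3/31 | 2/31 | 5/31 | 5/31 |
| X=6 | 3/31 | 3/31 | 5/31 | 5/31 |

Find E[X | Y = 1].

4

P(Y = 1) = 6/31.
Σ X·P over the event = 2·(3/31) + 6·(3/31) = 24/31.
E[X | Y = 1] = (24/31) / (6/31) = 4.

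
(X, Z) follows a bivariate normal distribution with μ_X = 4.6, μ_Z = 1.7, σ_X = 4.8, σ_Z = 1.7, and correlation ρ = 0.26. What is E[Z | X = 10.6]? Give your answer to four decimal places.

The regression of Z on X has slope ρ·σ_Z/σ_X and passes through (μ_X, μ_Z).
E[Z | X=10.6] = 1.7 + (0.26)·(1.7/4.8)·(10.6 − (4.6)) = 1.7 + (0.092083)·(6) = 2.2525.

2.2525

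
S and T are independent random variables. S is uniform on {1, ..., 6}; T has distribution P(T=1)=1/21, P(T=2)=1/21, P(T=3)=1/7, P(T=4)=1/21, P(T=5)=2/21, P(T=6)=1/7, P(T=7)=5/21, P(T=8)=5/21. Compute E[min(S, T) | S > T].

29/11

P(S > T) = 11/63.
Summing min(S,T)·P(x,y) over outcomes with S > T gives 29/63.
E[min(S, T) | S > T] = (29/63) / (11/63) = 29/11.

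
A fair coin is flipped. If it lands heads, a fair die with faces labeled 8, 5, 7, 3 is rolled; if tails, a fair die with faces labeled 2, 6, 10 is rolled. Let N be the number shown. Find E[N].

47/8

E[N | heads] = (8+5+7+3)/4 = 23/4.
E[N | tails] = (2+6+10)/3 = 6.
By the law of total expectation,
E[N] = (1/2)·(23/4) + (1/2)·(6) = 47/8.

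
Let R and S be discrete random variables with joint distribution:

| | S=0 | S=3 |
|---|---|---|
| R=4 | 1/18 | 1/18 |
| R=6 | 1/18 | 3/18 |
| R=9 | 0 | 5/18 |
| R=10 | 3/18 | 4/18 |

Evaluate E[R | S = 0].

8

P(S = 0) = 5/18.
Σ R·P over the event = 4·(1/18) + 6·(1/18) + 10·(3/18) = 20/9.
E[R | S = 0] = (20/9) / (5/18) = 8.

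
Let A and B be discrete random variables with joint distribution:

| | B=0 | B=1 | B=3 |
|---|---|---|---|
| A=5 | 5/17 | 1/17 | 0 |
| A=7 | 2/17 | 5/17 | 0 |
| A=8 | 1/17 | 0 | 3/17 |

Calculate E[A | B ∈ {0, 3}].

P(B ∈ {0, 3}) = 11/17.
Σ A·P over the event = 5·(5/17) + 7·(2/17) + 8·(1/17) + 8·(3/17) = 71/17.
E[A | B ∈ {0, 3}] = (71/17) / (11/17) = 71/11.

71/11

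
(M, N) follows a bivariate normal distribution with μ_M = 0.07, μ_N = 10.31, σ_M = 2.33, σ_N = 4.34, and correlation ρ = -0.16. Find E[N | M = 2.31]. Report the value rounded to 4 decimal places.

9.6424

E[N | M=x] = μ_N + ρ(σ_N/σ_M)(x − μ_M) for jointly normal variables.
E[N | M=2.31] = 10.31 + (-0.16)·(4.34/2.33)·(2.31 − (0.07)) = 10.31 + (-0.29803)·(2.24) = 9.6424.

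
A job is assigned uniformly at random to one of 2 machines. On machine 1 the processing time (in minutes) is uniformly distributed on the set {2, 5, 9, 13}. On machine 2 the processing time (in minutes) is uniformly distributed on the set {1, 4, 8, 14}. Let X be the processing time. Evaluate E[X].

E[X | machine 1] = (2+5+9+13)/4 = 29/4.
E[X | machine 2] = (1+4+8+14)/4 = 27/4.
By the law of total expectation,
E[X] = (1/2)·(29/4) + (1/2)·(27/4) = 7.

7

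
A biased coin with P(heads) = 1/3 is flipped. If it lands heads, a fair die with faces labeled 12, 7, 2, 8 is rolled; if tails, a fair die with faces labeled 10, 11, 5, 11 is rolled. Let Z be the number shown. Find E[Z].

103/12

E[Z | heads] = (12+7+2+8)/4 = 29/4.
E[Z | tails] = (10+11+5+11)/4 = 37/4.
E[Z] = (1/3)·(29/4) + (2/3)·(37/4) = 103/12.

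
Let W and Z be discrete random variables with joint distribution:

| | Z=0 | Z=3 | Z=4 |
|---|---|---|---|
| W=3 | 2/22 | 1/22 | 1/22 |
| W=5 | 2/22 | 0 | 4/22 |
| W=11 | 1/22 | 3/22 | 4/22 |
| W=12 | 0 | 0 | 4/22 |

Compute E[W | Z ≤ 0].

P(Z ≤ 0) = 5/22.
Σ W·P over the event = 3·(2/22) + 5·(2/22) + 11·(1/22) = 27/22.
E[W | Z ≤ 0] = (27/22) / (5/22) = 27/5.

27/5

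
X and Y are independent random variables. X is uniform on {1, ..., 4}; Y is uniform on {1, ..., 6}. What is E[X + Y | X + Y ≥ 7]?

8

Outcomes with X + Y ≥ 7: (1,6), (2,5), (2,6), (3,4), (3,5), (3,6), (4,3), (4,4), (4,5), (4,6), each with probability 1/24.
E[X + Y | X + Y ≥ 7] = (7 + 7 + 8 + 7 + 8 + 9 + 7 + 8 + 9 + 10) / 10 = 8.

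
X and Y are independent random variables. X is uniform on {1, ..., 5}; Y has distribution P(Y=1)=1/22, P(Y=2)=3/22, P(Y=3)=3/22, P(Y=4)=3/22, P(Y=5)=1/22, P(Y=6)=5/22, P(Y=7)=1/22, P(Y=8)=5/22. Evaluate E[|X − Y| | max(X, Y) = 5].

P(max(X, Y) = 5) = 3/22.
Summing |X−Y|·P(x,y) over outcomes with max(X, Y) = 5 gives 16/55.
E[|X − Y| | max(X, Y) = 5] = (16/55) / (3/22) = 32/15.

32/15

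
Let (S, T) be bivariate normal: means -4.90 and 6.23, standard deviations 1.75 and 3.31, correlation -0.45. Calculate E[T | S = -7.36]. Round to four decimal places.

For a bivariate normal, E[T | S=x] = μ_T + ρ·(σ_T/σ_S)·(x − μ_S).
E[T | S=-7.36] = 6.23 + (-0.45)·(3.31/1.75)·(-7.36 − (-4.90)) = 6.23 + (-0.85114)·(-2.46) = 8.3238.

8.3238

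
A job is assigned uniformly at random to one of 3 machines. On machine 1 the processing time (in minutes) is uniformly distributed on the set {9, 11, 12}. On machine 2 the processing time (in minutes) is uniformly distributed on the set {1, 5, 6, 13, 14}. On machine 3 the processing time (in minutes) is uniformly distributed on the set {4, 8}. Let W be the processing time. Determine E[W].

367/45

E[W | machine 1] = (9+11+12)/3 = 32/3.
E[W | machine 2] = (1+5+6+13+14)/5 = 39/5.
E[W | machine 3] = (4+8)/2 = 6.
By the law of total expectation,
E[W] = (1/3)·(32/3) + (1/3)·(39/5) + (1/3)·(6) = 367/45.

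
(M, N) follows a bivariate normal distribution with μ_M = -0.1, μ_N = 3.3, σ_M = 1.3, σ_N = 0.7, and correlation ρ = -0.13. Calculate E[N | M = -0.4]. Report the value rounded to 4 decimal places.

3.3210

For a bivariate normal, E[N | M=x] = μ_N + ρ·(σ_N/σ_M)·(x − μ_M).
E[N | M=-0.4] = 3.3 + (-0.13)·(0.7/1.3)·(-0.4 − (-0.1)) = 3.3 + (-0.07)·(-0.3) = 3.3210.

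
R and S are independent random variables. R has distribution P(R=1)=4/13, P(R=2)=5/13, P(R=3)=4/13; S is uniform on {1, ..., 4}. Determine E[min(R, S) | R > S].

17/13

P(R > S) = 1/4.
Summing min(R,S)·P(x,y) over outcomes with R > S gives 17/52.
E[min(R, S) | R > S] = (17/52) / (1/4) = 17/13.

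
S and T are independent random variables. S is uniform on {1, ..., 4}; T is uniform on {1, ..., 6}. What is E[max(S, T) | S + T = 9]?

11/2

Outcomes with S + T = 9: (3,6), (4,5), each with probability 1/24.
E[max(S, T) | S + T = 9] = (6 + 5) / 2 = 11/2.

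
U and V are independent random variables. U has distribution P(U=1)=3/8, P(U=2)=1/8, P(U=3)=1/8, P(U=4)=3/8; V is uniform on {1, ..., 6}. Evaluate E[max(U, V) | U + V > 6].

101/20

P(U + V > 6) = 5/12.
Summing max(U,V)·P(x,y) over outcomes with U + V > 6 gives 101/48.
E[max(U, V) | U + V > 6] = (101/48) / (5/12) = 101/20.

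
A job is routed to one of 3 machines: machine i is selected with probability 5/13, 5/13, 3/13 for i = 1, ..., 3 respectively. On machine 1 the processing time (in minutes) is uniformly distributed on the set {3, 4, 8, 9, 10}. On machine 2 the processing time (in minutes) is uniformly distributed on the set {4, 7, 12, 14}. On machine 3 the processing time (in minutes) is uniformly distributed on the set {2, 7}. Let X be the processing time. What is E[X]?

E[X | machine 1] = (3+4+8+9+10)/5 = 34/5.
E[X | machine 2] = (4+7+12+14)/4 = 37/4.
E[X | machine 3] = (2+7)/2 = 9/2.
By the law of total expectation,
E[X] = (5/13)·(34/5) + (5/13)·(37/4) + (3/13)·(9/2) = 375/52.

375/52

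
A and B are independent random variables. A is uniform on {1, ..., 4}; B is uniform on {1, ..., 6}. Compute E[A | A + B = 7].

5/2

Outcomes with A + B = 7: (1,6), (2,5), (3,4), (4,3), each with probability 1/24.
E[A | A + B = 7] = (1 + 2 + 3 + 4) / 4 = 5/2.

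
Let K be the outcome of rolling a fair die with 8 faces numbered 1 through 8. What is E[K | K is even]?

5

Given K is even, K is equally likely to be any of {2, 4, 6, 8}.
E[K | K is even] = (2 + 4 + 6 + 8) / 4 = 5.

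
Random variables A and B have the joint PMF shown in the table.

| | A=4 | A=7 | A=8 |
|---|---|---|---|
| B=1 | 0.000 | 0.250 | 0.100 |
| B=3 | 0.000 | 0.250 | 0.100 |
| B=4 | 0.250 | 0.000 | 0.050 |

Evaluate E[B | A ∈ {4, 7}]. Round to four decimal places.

P(A ∈ {4, 7}) = 0.750.
Σ B·P over the event = 4·(0.250) + 1·(0.250) + 3·(0.250) = 2.000.
E[B | A ∈ {4, 7}] = (2.000) / (0.750) = 2.6667.

2.6667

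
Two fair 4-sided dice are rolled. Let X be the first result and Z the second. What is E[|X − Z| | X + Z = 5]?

2

P(X + Z = 5) = 1/4.
Summing |X−Z|·P(x,y) over outcomes with X + Z = 5 gives 1/2.
E[|X − Z| | X + Z = 5] = (1/2) / (1/4) = 2.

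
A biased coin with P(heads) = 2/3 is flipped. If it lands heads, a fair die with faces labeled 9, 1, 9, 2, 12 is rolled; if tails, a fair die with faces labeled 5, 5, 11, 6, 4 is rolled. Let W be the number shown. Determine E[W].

97/15

E[W | heads] = (9+1+9+2+12)/5 = 33/5.
E[W | tails] = (5+5+11+6+4)/5 = 31/5.
By the law of total expectation,
E[W] = (2/3)·(33/5) + (1/3)·(31/5) = 97/15.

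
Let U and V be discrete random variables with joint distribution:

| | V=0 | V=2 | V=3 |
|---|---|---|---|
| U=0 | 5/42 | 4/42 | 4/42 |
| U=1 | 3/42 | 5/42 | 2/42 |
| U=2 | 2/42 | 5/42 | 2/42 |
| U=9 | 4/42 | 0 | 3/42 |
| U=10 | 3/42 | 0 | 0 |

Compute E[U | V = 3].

P(V = 3) = 11/42.
Σ U·P over the event = 0·(4/42) + 1·(2/42) + 2·(2/42) + 9·(3/42) = 11/14.
E[U | V = 3] = (11/14) / (11/42) = 3.

3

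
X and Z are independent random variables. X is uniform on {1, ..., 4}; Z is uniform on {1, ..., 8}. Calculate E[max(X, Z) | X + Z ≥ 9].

P(X + Z ≥ 9) = 5/16.
Summing max(X,Z)·P(x,y) over outcomes with X + Z ≥ 9 gives 35/16.
E[max(X, Z) | X + Z ≥ 9] = (35/16) / (5/16) = 7.

7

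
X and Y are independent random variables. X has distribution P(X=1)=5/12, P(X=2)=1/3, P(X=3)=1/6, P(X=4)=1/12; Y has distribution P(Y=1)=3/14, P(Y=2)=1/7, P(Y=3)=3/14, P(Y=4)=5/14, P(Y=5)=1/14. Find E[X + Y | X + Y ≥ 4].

P(X + Y ≥ 4) = 131/168.
Summing (X+Y)·P(x,y) over outcomes with X + Y ≥ 4 gives 359/84.
E[X + Y | X + Y ≥ 4] = (359/84) / (131/168) = 718/131.

718/131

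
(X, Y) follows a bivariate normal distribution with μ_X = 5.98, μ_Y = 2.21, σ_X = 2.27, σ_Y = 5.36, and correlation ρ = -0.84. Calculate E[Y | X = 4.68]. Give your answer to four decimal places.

E[Y | X=x] = μ_Y + ρ(σ_Y/σ_X)(x − μ_X) for jointly normal variables.
E[Y | X=4.68] = 2.21 + (-0.84)·(5.36/2.27)·(4.68 − (5.98)) = 2.21 + (-1.98344)·(-1.3) = 4.7885.

4.7885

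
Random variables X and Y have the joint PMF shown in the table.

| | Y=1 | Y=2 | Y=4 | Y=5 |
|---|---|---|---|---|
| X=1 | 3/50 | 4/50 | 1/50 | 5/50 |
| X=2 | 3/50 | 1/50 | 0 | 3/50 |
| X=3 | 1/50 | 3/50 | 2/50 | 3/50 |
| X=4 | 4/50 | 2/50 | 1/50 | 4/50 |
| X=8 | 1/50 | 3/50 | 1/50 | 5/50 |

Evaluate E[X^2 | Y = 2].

P(Y = 2) = 13/50.
Summing X^2·P(X=x,Y=y) over the conditioning event gives 259/50.
E[X^2 | Y = 2] = (259/50) / (13/50) = 259/13.

259/13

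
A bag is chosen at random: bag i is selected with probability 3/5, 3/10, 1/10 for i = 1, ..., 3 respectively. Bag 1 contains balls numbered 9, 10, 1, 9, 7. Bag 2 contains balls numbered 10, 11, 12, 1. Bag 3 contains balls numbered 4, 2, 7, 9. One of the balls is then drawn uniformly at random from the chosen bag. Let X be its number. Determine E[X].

371/50

E[X | bag 1] = (9+10+1+9+7)/5 = 36/5.
E[X | bag 2] = (10+11+12+1)/4 = 17/2.
E[X | bag 3] = (4+2+7+9)/4 = 11/2.
By the law of total expectation,
E[X] = (3/5)·(36/5) + (3/10)·(17/2) + (1/10)·(11/2) = 371/50.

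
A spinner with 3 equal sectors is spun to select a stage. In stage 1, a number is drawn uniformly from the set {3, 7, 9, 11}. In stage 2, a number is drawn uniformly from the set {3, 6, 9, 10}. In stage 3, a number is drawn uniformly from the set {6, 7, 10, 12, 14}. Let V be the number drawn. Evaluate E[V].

81/10

E[V | stage 1] = (3+7+9+11)/4 = 15/2.
E[V | stage 2] = (3+6+9+10)/4 = 7.
E[V | stage 3] = (6+7+10+12+14)/5 = 49/5.
E[V] = (1/3)·(15/2) + (1/3)·(7) + (1/3)·(49/5) = 81/10.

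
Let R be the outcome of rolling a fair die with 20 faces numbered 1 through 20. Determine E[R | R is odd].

Given R is odd, R is equally likely to be any of {1, 3, 5, 7, 9, 11, 13, 15, 17, 19}.
E[R | R is odd] = (1 + 3 + 5 + 7 + 9 + 11 + 13 + 15 + 17 + 19) / 10 = 10.

10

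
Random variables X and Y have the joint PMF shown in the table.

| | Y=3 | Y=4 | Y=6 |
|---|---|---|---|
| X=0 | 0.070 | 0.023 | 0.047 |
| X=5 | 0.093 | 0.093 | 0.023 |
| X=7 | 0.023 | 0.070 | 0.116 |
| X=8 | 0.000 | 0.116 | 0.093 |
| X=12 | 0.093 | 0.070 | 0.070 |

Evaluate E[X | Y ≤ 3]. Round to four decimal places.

6.2437

P(Y ≤ 3) = 0.279.
Σ X·P over the event = 0·(0.070) + 5·(0.093) + 7·(0.023) + 12·(0.093) = 1.742.
E[X | Y ≤ 3] = (1.742) / (0.279) = 6.2437.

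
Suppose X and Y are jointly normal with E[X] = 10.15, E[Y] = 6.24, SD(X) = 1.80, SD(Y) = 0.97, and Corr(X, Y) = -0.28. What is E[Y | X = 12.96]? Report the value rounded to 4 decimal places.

5.8160

The regression of Y on X has slope ρ·σ_Y/σ_X and passes through (μ_X, μ_Y).
E[Y | X=12.96] = 6.24 + (-0.28)·(0.97/1.80)·(12.96 − (10.15)) = 6.24 + (-0.15089)·(2.81) = 5.8160.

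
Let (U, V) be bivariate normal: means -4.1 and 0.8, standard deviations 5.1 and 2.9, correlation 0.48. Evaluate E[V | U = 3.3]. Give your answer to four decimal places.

For a bivariate normal, E[V | U=x] = μ_V + ρ·(σ_V/σ_U)·(x − μ_U).
E[V | U=3.3] = 0.8 + (0.48)·(2.9/5.1)·(3.3 − (-4.1)) = 0.8 + (0.27294)·(7.4) = 2.8198.

2.8198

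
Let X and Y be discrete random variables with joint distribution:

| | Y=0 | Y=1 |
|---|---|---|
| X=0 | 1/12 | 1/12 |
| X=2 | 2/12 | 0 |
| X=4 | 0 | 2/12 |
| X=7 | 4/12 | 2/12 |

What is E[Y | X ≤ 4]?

P(X ≤ 4) = 1/2.
Σ Y·P over the event = 0·(1/12) + 1·(1/12) + 0·(2/12) + 1·(2/12) = 1/4.
E[Y | X ≤ 4] = (1/4) / (1/2) = 1/2.

1/2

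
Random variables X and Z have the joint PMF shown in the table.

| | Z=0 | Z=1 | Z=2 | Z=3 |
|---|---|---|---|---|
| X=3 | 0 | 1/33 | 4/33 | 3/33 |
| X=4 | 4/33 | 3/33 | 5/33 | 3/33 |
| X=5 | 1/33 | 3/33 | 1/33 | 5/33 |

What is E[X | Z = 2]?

P(Z = 2) = 10/33.
Σ X·P over the event = 3·(4/33) + 4·(5/33) + 5·(1/33) = 37/33.
E[X | Z = 2] = (37/33) / (10/33) = 37/10.

37/10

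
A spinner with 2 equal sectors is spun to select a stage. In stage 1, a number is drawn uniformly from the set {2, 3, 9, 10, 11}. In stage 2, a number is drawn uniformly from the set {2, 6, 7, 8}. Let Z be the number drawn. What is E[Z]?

51/8

E[Z | stage 1] = (2+3+9+10+11)/5 = 7.
E[Z | stage 2] = (2+6+7+8)/4 = 23/4.
E[Z] = (1/2)·(7) + (1/2)·(23/4) = 51/8.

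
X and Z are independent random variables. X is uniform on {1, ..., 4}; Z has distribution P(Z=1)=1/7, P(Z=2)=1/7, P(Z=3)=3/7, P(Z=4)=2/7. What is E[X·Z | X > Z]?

P(X > Z) = 2/7.
Summing XZ·P(x,y) over outcomes with X > Z gives 59/28.
E[X·Z | X > Z] = (59/28) / (2/7) = 59/8.

59/8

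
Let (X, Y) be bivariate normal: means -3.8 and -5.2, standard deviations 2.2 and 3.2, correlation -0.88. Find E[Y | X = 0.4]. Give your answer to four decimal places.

For a bivariate normal, E[Y | X=x] = μ_Y + ρ·(σ_Y/σ_X)·(x − μ_X).
E[Y | X=0.4] = -5.2 + (-0.88)·(3.2/2.2)·(0.4 − (-3.8)) = -5.2 + (-1.28)·(4.2) = -10.5760.

-10.5760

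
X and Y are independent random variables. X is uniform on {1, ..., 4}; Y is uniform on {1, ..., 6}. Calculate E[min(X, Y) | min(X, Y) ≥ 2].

P(min(X, Y) ≥ 2) = 5/8.
Summing min(X,Y)·P(x,y) over outcomes with min(X, Y) ≥ 2 gives 41/24.
E[min(X, Y) | min(X, Y) ≥ 2] = (41/24) / (5/8) = 41/15.

41/15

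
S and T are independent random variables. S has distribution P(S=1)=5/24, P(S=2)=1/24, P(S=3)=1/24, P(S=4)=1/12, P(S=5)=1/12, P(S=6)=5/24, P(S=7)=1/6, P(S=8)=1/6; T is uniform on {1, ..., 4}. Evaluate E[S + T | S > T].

P(S > T) = 23/32.
Summing (S+T)·P(x,y) over outcomes with S > T gives 299/48.
E[S + T | S > T] = (299/48) / (23/32) = 26/3.

26/3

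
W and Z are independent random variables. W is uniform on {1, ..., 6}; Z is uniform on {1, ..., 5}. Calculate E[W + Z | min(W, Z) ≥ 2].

15/2

P(min(W, Z) ≥ 2) = 2/3.
Summing (W+Z)·P(x,y) over outcomes with min(W, Z) ≥ 2 gives 5.
E[W + Z | min(W, Z) ≥ 2] = (5) / (2/3) = 15/2.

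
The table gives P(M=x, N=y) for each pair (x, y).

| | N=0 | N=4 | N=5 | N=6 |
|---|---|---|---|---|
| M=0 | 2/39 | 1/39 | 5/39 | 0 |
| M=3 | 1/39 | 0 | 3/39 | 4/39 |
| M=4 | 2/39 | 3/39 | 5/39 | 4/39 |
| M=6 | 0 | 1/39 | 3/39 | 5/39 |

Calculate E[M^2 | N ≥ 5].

495/29

P(N ≥ 5) = 29/39.
Σ M^2·P over the event = 0·(5/39) + 9·(3/39) + 9·(4/39) + 16·(5/39) + 16·(4/39) + 36·(3/39) + 36·(5/39) = 165/13.
E[M^2 | N ≥ 5] = (165/13) / (29/39) = 495/29.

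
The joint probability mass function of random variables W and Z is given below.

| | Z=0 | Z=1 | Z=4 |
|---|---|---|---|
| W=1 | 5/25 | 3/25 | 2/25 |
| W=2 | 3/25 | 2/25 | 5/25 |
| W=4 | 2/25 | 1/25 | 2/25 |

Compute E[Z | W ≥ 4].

9/5

P(W ≥ 4) = 1/5.
Summing Z·P(W=x,Z=y) over the conditioning event gives 9/25.
E[Z | W ≥ 4] = (9/25) / (1/5) = 9/5.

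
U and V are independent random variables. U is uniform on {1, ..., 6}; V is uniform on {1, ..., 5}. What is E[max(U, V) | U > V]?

14/3

P(U > V) = 1/2.
Summing max(U,V)·P(x,y) over outcomes with U > V gives 7/3.
E[max(U, V) | U > V] = (7/3) / (1/2) = 14/3.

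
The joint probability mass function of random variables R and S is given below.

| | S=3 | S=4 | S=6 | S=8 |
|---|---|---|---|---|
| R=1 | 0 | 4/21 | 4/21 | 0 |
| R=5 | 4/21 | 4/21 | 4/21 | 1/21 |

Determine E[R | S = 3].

P(S = 3) = 4/21.
Σ R·P over the event = 5·(4/21) = 20/21.
E[R | S = 3] = (20/21) / (4/21) = 5.

5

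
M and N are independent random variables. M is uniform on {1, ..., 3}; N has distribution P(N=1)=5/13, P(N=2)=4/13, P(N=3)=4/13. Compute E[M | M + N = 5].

P(M + N = 5) = 8/39.
Summing M·P(x,y) over outcomes with M + N = 5 gives 20/39.
E[M | M + N = 5] = (20/39) / (8/39) = 5/2.

5/2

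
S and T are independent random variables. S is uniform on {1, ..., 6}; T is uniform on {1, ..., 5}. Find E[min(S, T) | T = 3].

5/2

Outcomes with T = 3: (1,3), (2,3), (3,3), (4,3), (5,3), (6,3), each with probability 1/30.
E[min(S, T) | T = 3] = (1 + 2 + 3 + 3 + 3 + 3) / 6 = 5/2.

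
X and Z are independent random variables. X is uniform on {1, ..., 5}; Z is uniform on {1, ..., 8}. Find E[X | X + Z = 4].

2

Outcomes with X + Z = 4: (1,3), (2,2), (3,1), each with probability 1/40.
E[X | X + Z = 4] = (1 + 2 + 3) / 3 = 2.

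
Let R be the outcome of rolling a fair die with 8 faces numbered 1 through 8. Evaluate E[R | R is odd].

4

Given R is odd, R is equally likely to be any of {1, 3, 5, 7}.
E[R | R is odd] = (1 + 3 + 5 + 7) / 4 = 4.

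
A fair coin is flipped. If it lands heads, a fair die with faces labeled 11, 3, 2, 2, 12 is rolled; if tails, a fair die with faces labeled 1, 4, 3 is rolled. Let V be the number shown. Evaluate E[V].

E[V | heads] = (11+3+2+2+12)/5 = 6.
E[V | tails] = (1+4+3)/3 = 8/3.
E[V] = (1/2)·(6) + (1/2)·(8/3) = 13/3.

13/3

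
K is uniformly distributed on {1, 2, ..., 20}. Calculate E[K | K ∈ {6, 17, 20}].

P(K ∈ {6, 17, 20}) = 3/20.
Σ over the event: 6·1/20 + 17·1/20 + 20·1/20 = 43/20.
E[K | K ∈ {6, 17, 20}] = (43/20) / (3/20) = 43/3.

43/3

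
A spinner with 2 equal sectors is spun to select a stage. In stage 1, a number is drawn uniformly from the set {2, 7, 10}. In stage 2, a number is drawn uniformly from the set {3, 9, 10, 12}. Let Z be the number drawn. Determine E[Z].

89/12

E[Z | stage 1] = (2+7+10)/3 = 19/3.
E[Z | stage 2] = (3+9+10+12)/4 = 17/2.
By the law of total expectation,
E[Z] = (1/2)·(19/3) + (1/2)·(17/2) = 89/12.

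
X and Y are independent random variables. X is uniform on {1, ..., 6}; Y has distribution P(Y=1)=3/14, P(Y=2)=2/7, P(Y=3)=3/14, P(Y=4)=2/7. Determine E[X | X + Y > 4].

261/64

P(X + Y > 4) = 16/21.
Summing X·P(x,y) over outcomes with X + Y > 4 gives 87/28.
E[X | X + Y > 4] = (87/28) / (16/21) = 261/64.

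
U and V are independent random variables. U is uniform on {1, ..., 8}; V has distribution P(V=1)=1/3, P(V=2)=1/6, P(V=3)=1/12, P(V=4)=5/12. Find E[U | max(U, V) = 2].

7/4

P(max(U, V) = 2) = 1/12.
Summing U·P(x,y) over outcomes with max(U, V) = 2 gives 7/48.
E[U | max(U, V) = 2] = (7/48) / (1/12) = 7/4.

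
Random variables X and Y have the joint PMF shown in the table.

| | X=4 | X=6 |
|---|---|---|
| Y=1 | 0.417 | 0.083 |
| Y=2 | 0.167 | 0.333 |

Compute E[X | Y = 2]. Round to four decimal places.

5.3320

P(Y = 2) = 0.500.
Σ X·P over the event = 4·(0.167) + 6·(0.333) = 2.666.
E[X | Y = 2] = (2.666) / (0.500) = 5.3320.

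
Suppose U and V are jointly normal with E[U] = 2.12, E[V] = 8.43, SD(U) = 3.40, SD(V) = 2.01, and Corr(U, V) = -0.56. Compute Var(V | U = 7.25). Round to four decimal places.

2.7731

Var(V | U=x) = (1 − ρ²)·σ_V².
Var(V | U=7.25) = (2.01)²·(1 − (-0.56)²) = 4.0401·0.6864 = 2.7731.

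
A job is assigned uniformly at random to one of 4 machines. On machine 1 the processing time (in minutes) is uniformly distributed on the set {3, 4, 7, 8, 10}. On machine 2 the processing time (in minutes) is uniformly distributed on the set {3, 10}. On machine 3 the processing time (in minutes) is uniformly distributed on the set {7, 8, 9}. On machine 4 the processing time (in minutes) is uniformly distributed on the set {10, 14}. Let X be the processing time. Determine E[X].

E[X | machine 1] = (3+4+7+8+10)/5 = 32/5.
E[X | machine 2] = (3+10)/2 = 13/2.
E[X | machine 3] = (7+8+9)/3 = 8.
E[X | machine 4] = (10+14)/2 = 12.
By the law of total expectation,
E[X] = (1/4)·(32/5) + (1/4)·(13/2) + (1/4)·(8) + (1/4)·(12) = 329/40.

329/40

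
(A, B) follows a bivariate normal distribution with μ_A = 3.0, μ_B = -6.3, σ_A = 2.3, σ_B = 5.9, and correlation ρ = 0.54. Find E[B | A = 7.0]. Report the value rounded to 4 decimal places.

-0.7591

E[B | A=x] = μ_B + ρ(σ_B/σ_A)(x − μ_A) for jointly normal variables.
E[B | A=7.0] = -6.3 + (0.54)·(5.9/2.3)·(7.0 − (3.0)) = -6.3 + (1.38522)·(4) = -0.7591.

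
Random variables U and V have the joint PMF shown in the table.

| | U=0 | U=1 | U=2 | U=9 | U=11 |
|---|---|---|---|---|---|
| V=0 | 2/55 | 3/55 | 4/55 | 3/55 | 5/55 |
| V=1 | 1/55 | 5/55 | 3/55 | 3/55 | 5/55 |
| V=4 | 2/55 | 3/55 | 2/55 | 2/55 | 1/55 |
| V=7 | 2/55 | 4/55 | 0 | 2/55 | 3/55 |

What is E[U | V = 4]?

P(V = 4) = 2/11.
Σ U·P over the event = 0·(2/55) + 1·(3/55) + 2·(2/55) + 9·(2/55) + 11·(1/55) = 36/55.
E[U | V = 4] = (36/55) / (2/11) = 18/5.

18/5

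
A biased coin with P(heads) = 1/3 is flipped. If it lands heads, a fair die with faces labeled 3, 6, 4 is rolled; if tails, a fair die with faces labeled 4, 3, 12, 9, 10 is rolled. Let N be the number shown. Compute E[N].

293/45

E[N | heads] = (3+6+4)/3 = 13/3.
E[N | tails] = (4+3+12+9+10)/5 = 38/5.
E[N] = (1/3)·(13/3) + (2/3)·(38/5) = 293/45.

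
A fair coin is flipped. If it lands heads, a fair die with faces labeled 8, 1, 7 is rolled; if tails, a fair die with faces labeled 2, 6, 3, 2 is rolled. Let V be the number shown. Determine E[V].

103/24

E[V | heads] = (8+1+7)/3 = 16/3.
E[V | tails] = (2+6+3+2)/4 = 13/4.
By the law of total expectation,
E[V] = (1/2)·(16/3) + (1/2)·(13/4) = 103/24.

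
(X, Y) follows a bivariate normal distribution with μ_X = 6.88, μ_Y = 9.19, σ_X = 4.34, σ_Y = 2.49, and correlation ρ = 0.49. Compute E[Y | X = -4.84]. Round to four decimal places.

E[Y | X=x] = μ_Y + ρ(σ_Y/σ_X)(x − μ_X) for jointly normal variables.
E[Y | X=-4.84] = 9.19 + (0.49)·(2.49/4.34)·(-4.84 − (6.88)) = 9.19 + (0.28113)·(-11.72) = 5.8952.

5.8952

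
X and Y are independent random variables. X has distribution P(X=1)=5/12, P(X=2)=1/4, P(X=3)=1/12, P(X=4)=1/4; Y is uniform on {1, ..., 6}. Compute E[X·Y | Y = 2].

13/3

P(Y = 2) = 1/6.
Summing XY·P(x,y) over outcomes with Y = 2 gives 13/18.
E[X·Y | Y = 2] = (13/18) / (1/6) = 13/3.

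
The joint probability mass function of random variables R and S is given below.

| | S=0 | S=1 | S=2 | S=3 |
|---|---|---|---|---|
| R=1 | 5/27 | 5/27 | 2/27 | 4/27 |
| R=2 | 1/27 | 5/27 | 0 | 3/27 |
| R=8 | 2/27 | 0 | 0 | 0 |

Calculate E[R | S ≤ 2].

P(S ≤ 2) = 20/27.
Σ R·P over the event = 1·(5/27) + 1·(5/27) + 1·(2/27) + 2·(1/27) + 2·(5/27) + 8·(2/27) = 40/27.
E[R | S ≤ 2] = (40/27) / (20/27) = 2.

2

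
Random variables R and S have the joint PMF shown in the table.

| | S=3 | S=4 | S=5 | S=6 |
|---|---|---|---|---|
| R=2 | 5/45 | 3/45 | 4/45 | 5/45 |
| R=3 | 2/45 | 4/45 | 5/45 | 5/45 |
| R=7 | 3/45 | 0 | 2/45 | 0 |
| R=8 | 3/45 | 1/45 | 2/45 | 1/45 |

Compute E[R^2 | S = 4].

P(S = 4) = 8/45.
Σ R^2·P over the event = 4·(3/45) + 9·(4/45) + 64·(1/45) = 112/45.
E[R^2 | S = 4] = (112/45) / (8/45) = 14.

14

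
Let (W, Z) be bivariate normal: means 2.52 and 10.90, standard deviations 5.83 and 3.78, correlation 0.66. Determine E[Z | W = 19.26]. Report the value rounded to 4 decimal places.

The regression of Z on W has slope ρ·σ_Z/σ_W and passes through (μ_W, μ_Z).
E[Z | W=19.26] = 10.90 + (0.66)·(3.78/5.83)·(19.26 − (2.52)) = 10.90 + (0.427925)·(16.74) = 18.0635.

18.0635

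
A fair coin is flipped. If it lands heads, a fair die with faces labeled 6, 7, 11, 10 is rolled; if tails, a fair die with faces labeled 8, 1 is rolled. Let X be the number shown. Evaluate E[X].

13/2

E[X | heads] = (6+7+11+10)/4 = 17/2.
E[X | tails] = (8+1)/2 = 9/2.
By the law of total expectation,
E[X] = (1/2)·(17/2) + (1/2)·(9/2) = 13/2.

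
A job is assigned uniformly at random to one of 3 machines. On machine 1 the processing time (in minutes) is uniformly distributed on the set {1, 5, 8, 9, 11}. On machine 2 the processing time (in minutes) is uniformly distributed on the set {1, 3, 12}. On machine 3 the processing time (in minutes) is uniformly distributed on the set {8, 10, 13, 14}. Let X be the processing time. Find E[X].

E[X | machine 1] = (1+5+8+9+11)/5 = 34/5.
E[X | machine 2] = (1+3+12)/3 = 16/3.
E[X | machine 3] = (8+10+13+14)/4 = 45/4.
E[X] = (1/3)·(34/5) + (1/3)·(16/3) + (1/3)·(45/4) = 1403/180.

1403/180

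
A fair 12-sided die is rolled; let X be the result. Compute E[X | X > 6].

19/2

Given X > 6, X is equally likely to be any of {7, 8, 9, 10, 11, 12}.
E[X | X > 6] = (7 + 8 + 9 + 10 + 11 + 12) / 6 = 19/2.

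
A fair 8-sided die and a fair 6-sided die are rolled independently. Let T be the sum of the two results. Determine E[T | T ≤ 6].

P(T ≤ 6) = 5/16.
Σ over the event: 2·1/48 + 3·1/24 + 4·1/16 + 5·1/12 + 6·5/48 = 35/24.
E[T | T ≤ 6] = (35/24) / (5/16) = 14/3.

14/3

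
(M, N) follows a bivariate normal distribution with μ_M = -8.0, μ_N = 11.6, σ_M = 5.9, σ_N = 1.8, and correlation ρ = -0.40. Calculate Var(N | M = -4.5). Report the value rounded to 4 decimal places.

2.7216

The conditional variance in a bivariate normal is σ_N²(1 − ρ²), independent of x.
Var(N | M=-4.5) = (1.8)²·(1 − (-0.40)²) = 3.24·0.84 = 2.7216.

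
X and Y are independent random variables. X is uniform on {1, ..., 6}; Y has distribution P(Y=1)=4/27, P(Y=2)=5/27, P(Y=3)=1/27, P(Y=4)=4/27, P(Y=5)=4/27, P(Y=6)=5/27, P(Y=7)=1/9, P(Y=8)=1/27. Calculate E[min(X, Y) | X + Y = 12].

49/9

P(X + Y = 12) = 1/18.
Summing min(X,Y)·P(x,y) over outcomes with X + Y = 12 gives 49/162.
E[min(X, Y) | X + Y = 12] = (49/162) / (1/18) = 49/9.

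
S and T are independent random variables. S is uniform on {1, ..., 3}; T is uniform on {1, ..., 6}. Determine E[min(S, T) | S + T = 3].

1

Outcomes with S + T = 3: (1,2), (2,1), each with probability 1/18.
E[min(S, T) | S + T = 3] = (1 + 1) / 2 = 1.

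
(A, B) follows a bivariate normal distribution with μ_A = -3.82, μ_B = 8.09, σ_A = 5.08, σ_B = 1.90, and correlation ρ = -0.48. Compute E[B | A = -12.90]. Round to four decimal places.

For a bivariate normal, E[B | A=x] = μ_B + ρ·(σ_B/σ_A)·(x − μ_A).
E[B | A=-12.90] = 8.09 + (-0.48)·(1.90/5.08)·(-12.90 − (-3.82)) = 8.09 + (-0.17953)·(-9.08) = 9.7201.

9.7201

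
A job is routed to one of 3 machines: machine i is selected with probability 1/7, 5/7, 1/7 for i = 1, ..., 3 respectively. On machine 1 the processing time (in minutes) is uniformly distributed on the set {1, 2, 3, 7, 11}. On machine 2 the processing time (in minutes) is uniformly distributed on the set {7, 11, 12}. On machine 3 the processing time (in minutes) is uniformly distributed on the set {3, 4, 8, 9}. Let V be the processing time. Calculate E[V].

E[V | machine 1] = (1+2+3+7+11)/5 = 24/5.
E[V | machine 2] = (7+11+12)/3 = 10.
E[V | machine 3] = (3+4+8+9)/4 = 6.
E[V] = (1/7)·(24/5) + (5/7)·(10) + (1/7)·(6) = 304/35.

304/35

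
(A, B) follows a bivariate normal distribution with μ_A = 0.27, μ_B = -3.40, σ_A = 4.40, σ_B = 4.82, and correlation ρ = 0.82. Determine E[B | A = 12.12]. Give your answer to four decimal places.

7.2445

The regression of B on A has slope ρ·σ_B/σ_A and passes through (μ_A, μ_B).
E[B | A=12.12] = -3.40 + (0.82)·(4.82/4.40)·(12.12 − (0.27)) = -3.40 + (0.89827)·(11.85) = 7.2445.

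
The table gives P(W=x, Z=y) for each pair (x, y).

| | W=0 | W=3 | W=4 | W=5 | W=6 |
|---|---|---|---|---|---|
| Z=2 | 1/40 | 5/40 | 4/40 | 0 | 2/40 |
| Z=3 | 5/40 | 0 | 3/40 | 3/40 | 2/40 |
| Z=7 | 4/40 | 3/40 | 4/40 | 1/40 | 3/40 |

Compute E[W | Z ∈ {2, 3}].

82/25

P(Z ∈ {2, 3}) = 5/8.
Σ W·P over the event = 0·(1/40) + 0·(5/40) + 3·(5/40) + 4·(4/40) + 4·(3/40) + 5·(3/40) + 6·(2/40) + 6·(2/40) = 41/20.
E[W | Z ∈ {2, 3}] = (41/20) / (5/8) = 82/25.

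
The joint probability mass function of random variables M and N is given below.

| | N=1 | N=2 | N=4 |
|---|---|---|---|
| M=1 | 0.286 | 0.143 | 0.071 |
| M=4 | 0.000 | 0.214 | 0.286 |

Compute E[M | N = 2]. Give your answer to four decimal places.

P(N = 2) = 0.357.
Σ M·P over the event = 1·(0.143) + 4·(0.214) = 0.999.
E[M | N = 2] = (0.999) / (0.357) = 2.7983.

2.7983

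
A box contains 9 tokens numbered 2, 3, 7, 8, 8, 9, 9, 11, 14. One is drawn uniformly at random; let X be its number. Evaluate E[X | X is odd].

39/5

P(X is odd) = 5/9.
Σ over the event: 3·1/9 + 7·1/9 + 9·2/9 + 11·1/9 = 13/3.
E[X | X is odd] = (13/3) / (5/9) = 39/5.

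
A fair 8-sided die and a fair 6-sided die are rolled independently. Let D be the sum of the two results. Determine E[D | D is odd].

P(D is odd) = 1/2.
Σ over the event: 3·1/24 + 5·1/12 + 7·1/8 + 9·1/8 + 11·1/12 + 13·1/24 = 4.
E[D | D is odd] = (4) / (1/2) = 8.

8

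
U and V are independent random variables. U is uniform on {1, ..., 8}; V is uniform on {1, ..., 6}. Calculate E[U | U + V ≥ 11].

Outcomes with U + V ≥ 11: (5,6), (6,5), (6,6), (7,4), (7,5), (7,6), (8,3), (8,4), (8,5), (8,6), each with probability 1/48.
E[U | U + V ≥ 11] = (5 + 6 + 6 + 7 + 7 + 7 + 8 + 8 + 8 + 8) / 10 = 7.

7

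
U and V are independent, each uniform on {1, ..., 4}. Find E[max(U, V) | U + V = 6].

Outcomes with U + V = 6: (2,4), (3,3), (4,2), each with probability 1/16.
E[max(U, V) | U + V = 6] = (4 + 3 + 4) / 3 = 11/3.

11/3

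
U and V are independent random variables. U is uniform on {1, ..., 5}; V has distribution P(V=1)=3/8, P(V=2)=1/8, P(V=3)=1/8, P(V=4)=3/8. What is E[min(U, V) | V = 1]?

1

P(V = 1) = 3/8.
Summing min(U,V)·P(x,y) over outcomes with V = 1 gives 3/8.
E[min(U, V) | V = 1] = (3/8) / (3/8) = 1.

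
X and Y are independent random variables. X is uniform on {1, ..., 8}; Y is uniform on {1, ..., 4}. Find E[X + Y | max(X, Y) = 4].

Outcomes with max(X, Y) = 4: (1,4), (2,4), (3,4), (4,1), (4,2), (4,3), (4,4), each with probability 1/32.
E[X + Y | max(X, Y) = 4] = (5 + 6 + 7 + 5 + 6 + 7 + 8) / 7 = 44/7.

44/7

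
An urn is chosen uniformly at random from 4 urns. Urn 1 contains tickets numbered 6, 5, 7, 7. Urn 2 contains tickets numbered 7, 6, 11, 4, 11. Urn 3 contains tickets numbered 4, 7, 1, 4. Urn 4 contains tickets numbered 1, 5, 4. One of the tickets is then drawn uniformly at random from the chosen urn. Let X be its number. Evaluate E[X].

1283/240

E[X | urn 1] = (6+5+7+7)/4 = 25/4.
E[X | urn 2] = (7+6+11+4+11)/5 = 39/5.
E[X | urn 3] = (4+7+1+4)/4 = 4.
E[X | urn 4] = (1+5+4)/3 = 10/3.
By the law of total expectation,
E[X] = (1/4)·(25/4) + (1/4)·(39/5) + (1/4)·(4) + (1/4)·(10/3) = 1283/240.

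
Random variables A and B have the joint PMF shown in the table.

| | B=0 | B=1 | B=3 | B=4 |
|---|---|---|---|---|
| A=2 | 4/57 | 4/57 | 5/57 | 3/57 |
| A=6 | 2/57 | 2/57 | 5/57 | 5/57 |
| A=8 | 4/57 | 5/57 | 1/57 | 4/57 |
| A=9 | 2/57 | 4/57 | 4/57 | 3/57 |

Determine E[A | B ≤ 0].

P(B ≤ 0) = 4/19.
Σ A·P over the event = 2·(4/57) + 6·(2/57) + 8·(4/57) + 9·(2/57) = 70/57.
E[A | B ≤ 0] = (70/57) / (4/19) = 35/6.

35/6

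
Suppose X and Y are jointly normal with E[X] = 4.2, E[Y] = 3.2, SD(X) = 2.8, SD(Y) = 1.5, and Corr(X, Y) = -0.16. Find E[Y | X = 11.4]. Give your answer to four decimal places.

2.5829

For a bivariate normal, E[Y | X=x] = μ_Y + ρ·(σ_Y/σ_X)·(x − μ_X).
E[Y | X=11.4] = 3.2 + (-0.16)·(1.5/2.8)·(11.4 − (4.2)) = 3.2 + (-0.085714)·(7.2) = 2.5829.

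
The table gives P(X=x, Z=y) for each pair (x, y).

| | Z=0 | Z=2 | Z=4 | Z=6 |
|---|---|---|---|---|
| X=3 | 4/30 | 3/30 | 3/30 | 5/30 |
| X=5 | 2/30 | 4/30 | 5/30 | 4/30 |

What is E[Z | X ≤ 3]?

P(X ≤ 3) = 1/2.
Summing Z·P(X=x,Z=y) over the conditioning event gives 8/5.
E[Z | X ≤ 3] = (8/5) / (1/2) = 16/5.

16/5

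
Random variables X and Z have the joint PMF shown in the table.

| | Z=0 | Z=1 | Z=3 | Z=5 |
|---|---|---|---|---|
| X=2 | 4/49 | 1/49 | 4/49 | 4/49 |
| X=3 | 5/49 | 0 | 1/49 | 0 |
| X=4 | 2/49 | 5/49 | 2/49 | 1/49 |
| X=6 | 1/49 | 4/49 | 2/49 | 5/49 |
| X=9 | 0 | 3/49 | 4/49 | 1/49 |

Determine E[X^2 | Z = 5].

P(Z = 5) = 11/49.
Σ X^2·P over the event = 4·(4/49) + 16·(1/49) + 36·(5/49) + 81·(1/49) = 293/49.
E[X^2 | Z = 5] = (293/49) / (11/49) = 293/11.

293/11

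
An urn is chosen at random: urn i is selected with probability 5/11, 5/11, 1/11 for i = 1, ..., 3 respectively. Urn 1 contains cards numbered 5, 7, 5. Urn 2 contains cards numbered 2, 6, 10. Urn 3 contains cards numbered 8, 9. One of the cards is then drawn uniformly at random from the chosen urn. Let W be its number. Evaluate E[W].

401/66

E[W | urn 1] = (5+7+5)/3 = 17/3.
E[W | urn 2] = (2+6+10)/3 = 6.
E[W | urn 3] = (8+9)/2 = 17/2.
E[W] = (5/11)·(17/3) + (5/11)·(6) + (1/11)·(17/2) = 401/66.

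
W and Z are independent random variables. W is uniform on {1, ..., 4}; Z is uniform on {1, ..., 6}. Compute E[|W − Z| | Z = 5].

5/2

Outcomes with Z = 5: (1,5), (2,5), (3,5), (4,5), each with probability 1/24.
E[|W − Z| | Z = 5] = (4 + 3 + 2 + 1) / 4 = 5/2.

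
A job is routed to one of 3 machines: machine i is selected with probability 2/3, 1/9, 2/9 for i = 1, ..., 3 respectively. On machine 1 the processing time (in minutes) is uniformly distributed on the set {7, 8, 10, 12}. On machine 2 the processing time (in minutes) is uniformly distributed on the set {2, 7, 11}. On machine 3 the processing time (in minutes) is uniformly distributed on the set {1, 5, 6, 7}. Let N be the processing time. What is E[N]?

215/27

E[N | machine 1] = (7+8+10+12)/4 = 37/4.
E[N | machine 2] = (2+7+11)/3 = 20/3.
E[N | machine 3] = (1+5+6+7)/4 = 19/4.
By the law of total expectation,
E[N] = (2/3)·(37/4) + (1/9)·(20/3) + (2/9)·(19/4) = 215/27.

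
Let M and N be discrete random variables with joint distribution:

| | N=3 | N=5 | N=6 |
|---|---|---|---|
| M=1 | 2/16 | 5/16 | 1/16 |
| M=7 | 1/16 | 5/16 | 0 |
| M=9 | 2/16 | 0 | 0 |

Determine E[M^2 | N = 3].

213/5

P(N = 3) = 5/16.
Summing M^2·P(M=x,N=y) over the conditioning event gives 213/16.
E[M^2 | N = 3] = (213/16) / (5/16) = 213/5.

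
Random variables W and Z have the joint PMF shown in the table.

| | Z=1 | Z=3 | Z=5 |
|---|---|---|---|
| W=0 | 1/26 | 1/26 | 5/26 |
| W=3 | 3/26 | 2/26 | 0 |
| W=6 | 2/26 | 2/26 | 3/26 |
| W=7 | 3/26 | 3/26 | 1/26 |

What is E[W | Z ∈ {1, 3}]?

P(Z ∈ {1, 3}) = 17/26.
Σ W·P over the event = 0·(1/26) + 0·(1/26) + 3·(3/26) + 3·(2/26) + 6·(2/26) + 6·(2/26) + 7·(3/26) + 7·(3/26) = 81/26.
E[W | Z ∈ {1, 3}] = (81/26) / (17/26) = 81/17.

81/17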